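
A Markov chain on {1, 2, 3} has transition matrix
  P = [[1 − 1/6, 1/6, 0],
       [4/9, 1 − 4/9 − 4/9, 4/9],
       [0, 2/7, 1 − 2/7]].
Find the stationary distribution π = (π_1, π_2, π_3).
π = (24/47, 9/47, 14/47)

This is a birth-death chain on three states, which satisfies detailed balance: π_1 · P_{12} = π_2 · P_{21} and π_2 · P_{23} = π_3 · P_{32}.
From π_1 · 1/6 = π_2 · 4/9: π_2/π_1 = (1/6)/(4/9) = 3/8.
From π_2 · 4/9 = π_3 · 2/7: π_3/π_2 = (4/9)/(2/7) = 14/9.
Take π_1 proportional to 1; then unnormalized π = (1, 3/8, 7/12). Normalize by dividing by the sum 47/24:
  π = (24/47, 9/47, 14/47).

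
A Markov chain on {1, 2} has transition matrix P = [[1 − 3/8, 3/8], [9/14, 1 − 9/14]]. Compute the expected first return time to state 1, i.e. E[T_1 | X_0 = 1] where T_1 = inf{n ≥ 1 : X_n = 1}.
E[T_1 | X_0 = 1] = 1/π_1 = 19/12

For an irreducible recurrent Markov chain with stationary distribution π, E[T_i | X_0 = i] = 1/π_i (Kac's formula). Here π_1 = (9/14)/(3/8 + 9/14) = (9/14)/(57/56) = 12/19, so E[T_1 | X_0 = 1] = 1/π_1 = (3/8 + 9/14)/(9/14) = (57/56)/(9/14) = 19/12.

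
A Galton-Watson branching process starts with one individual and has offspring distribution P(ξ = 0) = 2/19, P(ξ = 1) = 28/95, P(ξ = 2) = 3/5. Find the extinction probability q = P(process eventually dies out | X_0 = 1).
q = 10/57

The pgf is f(s) = 2/19 + 28/95·s + 3/5·s². The extinction probability q is the smallest fixed point of f in [0, 1]. Setting s = f(s):
  3/5·s² + (28/95 − 1)·s + 2/19 = 0
  3/5·s² − (2/19 + 3/5)·s + 2/19 = 0
which factors as (s − 1)·(3/5·s − 2/19) = 0, giving roots s = 1 and s = (2/19)/(3/5) = 10/57.
Mean offspring μ = 28/95 + 2·3/5 = 142/95 > 1 (supercritical), so q < 1. The extinction probability is the smaller root: q = (2/19)/(3/5) = 10/57.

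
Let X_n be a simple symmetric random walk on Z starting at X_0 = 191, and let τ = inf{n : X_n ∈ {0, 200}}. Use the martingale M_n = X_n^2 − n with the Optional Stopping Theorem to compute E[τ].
E[τ] = 1719

M_n = X_n^2 − n is a martingale (since E[X_{n+1}^2 | F_n] = X_n^2 + 1). By OST (τ has finite mean in a bounded region), E[M_τ] = E[M_0] = X_0^2 − 0 = 191^2 = 36481. Also E[M_τ] = E[X_τ^2] − E[τ]. The walk exits at 0 or 200, with P(hit 200 first) = 191/200, so E[X_τ^2] = 200^2 · 191/200 + 0 = 38200. Thus E[τ] = E[X_τ^2] − E[M_τ] = 38200 − 36481 = 1719 = 191(200 − 191) = 1719.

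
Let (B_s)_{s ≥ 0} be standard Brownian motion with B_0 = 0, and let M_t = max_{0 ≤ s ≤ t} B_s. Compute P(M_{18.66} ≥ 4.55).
P(M_{18.66} ≥ 4.55) = 2·P(B_{18.66} ≥ 4.55) = 2(1 − Φ(4.55/√18.66)) ≈ 0.2922

By the reflection principle for Brownian motion, P(M_t ≥ a) = 2 · P(B_t ≥ a) for a ≥ 0. Since B_t ~ N(0, t), P(B_t ≥ 4.55) = 1 − Φ(4.55/√t) = 1 − Φ(4.55/√18.66) = 1 − Φ(1.0533). So
  P(M_{18.66} ≥ 4.55) = 2(1 − Φ(1.0533)) ≈ 0.2922.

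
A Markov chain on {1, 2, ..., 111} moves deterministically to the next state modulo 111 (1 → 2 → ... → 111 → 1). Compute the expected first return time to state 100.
E[T_100 | X_0 = 100] = 111

The chain cycles deterministically, so starting at state 100 it returns in exactly 111 steps. Equivalently, the stationary distribution is uniform π_j = 1/111 for every state j, so by Kac's formula E[T_100] = 1/π_100 = 111.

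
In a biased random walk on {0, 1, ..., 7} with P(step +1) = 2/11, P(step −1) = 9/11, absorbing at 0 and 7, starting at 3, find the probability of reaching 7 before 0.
P(hit 7 before 0) = (1 − (9/2)^3) / (1 − (9/2)^7) = 1648/683263

Let u_k denote P(reach 7 before 0 | start at k). Boundary: u_0 = 0, u_7 = 1. Recurrence: u_k = 2/11·u_{k+1} + 9/11·u_{k-1} for 1 ≤ k ≤ 6. Try u_k = A + B·r^k with r = q/p = (9/11)/(2/11) = 9/2. Substitution satisfies the recurrence; boundary conditions give:
  u_k = (1 − r^k) / (1 − r^N) = (1 − (9/2)^3) / (1 − (9/2)^7) = 1648/683263.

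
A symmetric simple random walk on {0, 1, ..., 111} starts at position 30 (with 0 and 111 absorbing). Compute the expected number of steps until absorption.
E[τ | X_0 = 30] = 2430

Let v_k = E[τ | X_0 = k]. Boundary: v_0 = v_111 = 0. Recurrence: v_k = 1 + (v_{k-1} + v_{k+1})/2 for 1 ≤ k ≤ 110. The particular solution to v_k − (v_{k-1} + v_{k+1})/2 = 1 is v_k = −k^2. Adding homogeneous solution A + B k and matching boundaries gives v_k = k (111 − k). Substituting k = 30: v_30 = 30 · 81 = 2430.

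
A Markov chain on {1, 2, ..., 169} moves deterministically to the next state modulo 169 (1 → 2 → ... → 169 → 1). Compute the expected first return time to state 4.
E[T_4 | X_0 = 4] = 169

The chain cycles deterministically, so starting at state 4 it returns in exactly 169 steps. Equivalently, the stationary distribution is uniform π_j = 1/169 for every state j, so by Kac's formula E[T_4] = 1/π_4 = 169.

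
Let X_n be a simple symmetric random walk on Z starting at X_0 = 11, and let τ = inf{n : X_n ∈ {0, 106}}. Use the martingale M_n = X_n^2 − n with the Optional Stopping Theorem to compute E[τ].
E[τ] = 1045

M_n = X_n^2 − n is a martingale (since E[X_{n+1}^2 | F_n] = X_n^2 + 1). By OST (τ has finite mean in a bounded region), E[M_τ] = E[M_0] = X_0^2 − 0 = 11^2 = 121. Also E[M_τ] = E[X_τ^2] − E[τ]. The walk exits at 0 or 106, with P(hit 106 first) = 11/106, so E[X_τ^2] = 106^2 · 11/106 + 0 = 1166. Thus E[τ] = E[X_τ^2] − E[M_τ] = 1166 − 121 = 1045 = 11(106 − 11) = 1045.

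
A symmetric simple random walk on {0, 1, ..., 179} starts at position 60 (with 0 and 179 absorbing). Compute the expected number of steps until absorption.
E[τ | X_0 = 60] = 7140

Let v_k = E[τ | X_0 = k]. Boundary: v_0 = v_179 = 0. Recurrence: v_k = 1 + (v_{k-1} + v_{k+1})/2 for 1 ≤ k ≤ 178. The particular solution to v_k − (v_{k-1} + v_{k+1})/2 = 1 is v_k = −k^2. Adding homogeneous solution A + B k and matching boundaries gives v_k = k (179 − k). Substituting k = 60: v_60 = 60 · 119 = 7140.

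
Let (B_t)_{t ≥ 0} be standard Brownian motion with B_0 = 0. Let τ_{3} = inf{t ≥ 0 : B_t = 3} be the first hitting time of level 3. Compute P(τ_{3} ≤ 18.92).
P(τ_{3} ≤ 18.92) = 2(1 − Φ(3/√18.92)) = 2(1 − Φ(0.6897)) ≈ 0.4904

By the reflection principle for standard BM, P(τ_b ≤ t) = 2 · P(B_t ≥ b). Since B_t ~ N(0, t), P(B_t ≥ 3) = 1 − Φ(3/√t) = 1 − Φ(3/√18.92) = 1 − Φ(0.6897) ≈ 0.24519. Doubling: P(τ_{3} ≤ 18.92) ≈ 2 · 0.24519 = 0.49038 ≈ 0.4904.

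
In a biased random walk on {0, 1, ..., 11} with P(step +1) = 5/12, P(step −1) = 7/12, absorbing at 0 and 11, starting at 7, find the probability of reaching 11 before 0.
P(hit 11 before 0) = (1 − (7/5)^7) / (1 − (7/5)^11) = 232943125/964249309

Let u_k denote P(reach 11 before 0 | start at k). Boundary: u_0 = 0, u_11 = 1. Recurrence: u_k = 5/12·u_{k+1} + 7/12·u_{k-1} for 1 ≤ k ≤ 10. Try u_k = A + B·r^k with r = q/p = (7/12)/(5/12) = 7/5. Substitution satisfies the recurrence; boundary conditions give:
  u_k = (1 − r^k) / (1 − r^N) = (1 − (7/5)^7) / (1 − (7/5)^11) = 232943125/964249309.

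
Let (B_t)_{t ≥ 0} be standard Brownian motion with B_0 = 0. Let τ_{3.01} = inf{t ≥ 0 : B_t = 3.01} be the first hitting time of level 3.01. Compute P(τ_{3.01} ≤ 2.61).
P(τ_{3.01} ≤ 2.61) = 2(1 − Φ(3.01/√2.61)) = 2(1 − Φ(1.8631)) ≈ 0.0624

By the reflection principle for standard BM, P(τ_b ≤ t) = 2 · P(B_t ≥ b). Since B_t ~ N(0, t), P(B_t ≥ 3.01) = 1 − Φ(3.01/√t) = 1 − Φ(3.01/√2.61) = 1 − Φ(1.8631) ≈ 0.03122. Doubling: P(τ_{3.01} ≤ 2.61) ≈ 2 · 0.03122 = 0.06244 ≈ 0.0624.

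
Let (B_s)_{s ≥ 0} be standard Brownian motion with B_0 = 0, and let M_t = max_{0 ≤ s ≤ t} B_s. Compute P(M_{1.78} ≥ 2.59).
P(M_{1.78} ≥ 2.59) = 2·P(B_{1.78} ≥ 2.59) = 2(1 − Φ(2.59/√1.78)) ≈ 0.0522

By the reflection principle for Brownian motion, P(M_t ≥ a) = 2 · P(B_t ≥ a) for a ≥ 0. Since B_t ~ N(0, t), P(B_t ≥ 2.59) = 1 − Φ(2.59/√t) = 1 − Φ(2.59/√1.78) = 1 − Φ(1.9413). So
  P(M_{1.78} ≥ 2.59) = 2(1 − Φ(1.9413)) ≈ 0.0522.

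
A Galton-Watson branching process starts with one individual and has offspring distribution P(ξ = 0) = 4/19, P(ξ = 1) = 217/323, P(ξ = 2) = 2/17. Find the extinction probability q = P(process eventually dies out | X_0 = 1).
q = 1

Mean offspring μ = 0·4/19 + 1·217/323 + 2·2/17 = 293/323 ≤ 1. For μ ≤ 1 with offspring not concentrated at 1, the Galton-Watson process goes extinct almost surely, so q = 1.
(Algebraic check: The pgf is f(s) = 4/19 + 217/323·s + 2/17·s². The extinction probability q is the smallest fixed point of f in [0, 1]. Setting s = f(s):
  2/17·s² + (217/323 − 1)·s + 4/19 = 0
  2/17·s² − (4/19 + 2/17)·s + 4/19 = 0
which factors as (s − 1)·(2/17·s − 4/19) = 0, giving roots s = 1 and s = (4/19)/(2/17) = 34/19. Since 34/19 ≥ 1, the smallest root in [0, 1] is s = 1.)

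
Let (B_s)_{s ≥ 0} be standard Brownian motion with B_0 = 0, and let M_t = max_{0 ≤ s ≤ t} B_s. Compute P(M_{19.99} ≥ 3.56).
P(M_{19.99} ≥ 3.56) = 2·P(B_{19.99} ≥ 3.56) = 2(1 − Φ(3.56/√19.99)) ≈ 0.4259

By the reflection principle for Brownian motion, P(M_t ≥ a) = 2 · P(B_t ≥ a) for a ≥ 0. Since B_t ~ N(0, t), P(B_t ≥ 3.56) = 1 − Φ(3.56/√t) = 1 − Φ(3.56/√19.99) = 1 − Φ(0.7962). So
  P(M_{19.99} ≥ 3.56) = 2(1 − Φ(0.7962)) ≈ 0.4259.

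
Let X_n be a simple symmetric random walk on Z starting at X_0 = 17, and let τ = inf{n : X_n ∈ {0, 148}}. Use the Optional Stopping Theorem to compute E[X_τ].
E[X_τ] = 17

X_n is a martingale and τ is a bounded-mean stopping time (indeed τ is finite a.s. with bounded expectation since the walk is in a bounded region). By the OST, E[X_τ] = E[X_0] = 17. Equivalently: E[X_τ] = 148 · P(hit 148 first) + 0 · P(hit 0 first) = 148 · (17/148) = 17.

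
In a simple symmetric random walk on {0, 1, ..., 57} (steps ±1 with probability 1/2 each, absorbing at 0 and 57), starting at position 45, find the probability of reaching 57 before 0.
P(hit 57 before 0) = 45/57 = 15/19

Let u_k = P(hit 57 before 0 | start at k). Then u_0 = 0, u_57 = 1, and u_k = u_{k-1}/2 + u_{k+1}/2 for 1 ≤ k ≤ 56. This harmonic recurrence is solved by u_k = k/57, giving u_45 = 45/57 = 15/19.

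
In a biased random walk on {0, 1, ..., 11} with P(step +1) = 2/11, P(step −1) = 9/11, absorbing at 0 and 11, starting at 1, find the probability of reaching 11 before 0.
P(hit 11 before 0) = (1 − (9/2)^1) / (1 − (9/2)^11) = 1024/4483008223

Let u_k denote P(reach 11 before 0 | start at k). Boundary: u_0 = 0, u_11 = 1. Recurrence: u_k = 2/11·u_{k+1} + 9/11·u_{k-1} for 1 ≤ k ≤ 10. Try u_k = A + B·r^k with r = q/p = (9/11)/(2/11) = 9/2. Substitution satisfies the recurrence; boundary conditions give:
  u_k = (1 − r^k) / (1 − r^N) = (1 − (9/2)^1) / (1 − (9/2)^11) = 1024/4483008223.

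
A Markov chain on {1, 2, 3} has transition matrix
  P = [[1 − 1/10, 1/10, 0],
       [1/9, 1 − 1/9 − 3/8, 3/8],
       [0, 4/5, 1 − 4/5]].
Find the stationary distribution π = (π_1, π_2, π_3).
π = (320/743, 288/743, 135/743)

This is a birth-death chain on three states, which satisfies detailed balance: π_1 · P_{12} = π_2 · P_{21} and π_2 · P_{23} = π_3 · P_{32}.
From π_1 · 1/10 = π_2 · 1/9: π_2/π_1 = (1/10)/(1/9) = 9/10.
From π_2 · 3/8 = π_3 · 4/5: π_3/π_2 = (3/8)/(4/5) = 15/32.
Take π_1 proportional to 1; then unnormalized π = (1, 9/10, 27/64). Normalize by dividing by the sum 743/320:
  π = (320/743, 288/743, 135/743).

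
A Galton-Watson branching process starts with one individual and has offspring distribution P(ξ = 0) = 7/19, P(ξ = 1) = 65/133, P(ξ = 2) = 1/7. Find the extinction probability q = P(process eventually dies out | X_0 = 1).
q = 1

Mean offspring μ = 0·7/19 + 1·65/133 + 2·1/7 = 103/133 ≤ 1. For μ ≤ 1 with offspring not concentrated at 1, the Galton-Watson process goes extinct almost surely, so q = 1.
(Algebraic check: The pgf is f(s) = 7/19 + 65/133·s + 1/7·s². The extinction probability q is the smallest fixed point of f in [0, 1]. Setting s = f(s):
  1/7·s² + (65/133 − 1)·s + 7/19 = 0
  1/7·s² − (7/19 + 1/7)·s + 7/19 = 0
which factors as (s − 1)·(1/7·s − 7/19) = 0, giving roots s = 1 and s = (7/19)/(1/7) = 49/19. Since 49/19 ≥ 1, the smallest root in [0, 1] is s = 1.)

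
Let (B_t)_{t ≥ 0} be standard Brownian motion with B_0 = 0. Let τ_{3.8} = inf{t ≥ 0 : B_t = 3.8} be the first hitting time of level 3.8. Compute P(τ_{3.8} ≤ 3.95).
P(τ_{3.8} ≤ 3.95) = 2(1 − Φ(3.8/√3.95)) = 2(1 − Φ(1.9120)) ≈ 0.0559

By the reflection principle for standard BM, P(τ_b ≤ t) = 2 · P(B_t ≥ b). Since B_t ~ N(0, t), P(B_t ≥ 3.8) = 1 − Φ(3.8/√t) = 1 − Φ(3.8/√3.95) = 1 − Φ(1.9120) ≈ 0.02794. Doubling: P(τ_{3.8} ≤ 3.95) ≈ 2 · 0.02794 = 0.05588 ≈ 0.0559.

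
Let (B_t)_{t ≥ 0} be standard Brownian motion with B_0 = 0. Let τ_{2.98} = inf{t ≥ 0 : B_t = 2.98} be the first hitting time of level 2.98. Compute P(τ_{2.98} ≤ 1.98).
P(τ_{2.98} ≤ 1.98) = 2(1 − Φ(2.98/√1.98)) = 2(1 − Φ(2.1178)) ≈ 0.0342

By the reflection principle for standard BM, P(τ_b ≤ t) = 2 · P(B_t ≥ b). Since B_t ~ N(0, t), P(B_t ≥ 2.98) = 1 − Φ(2.98/√t) = 1 − Φ(2.98/√1.98) = 1 − Φ(2.1178) ≈ 0.01710. Doubling: P(τ_{2.98} ≤ 1.98) ≈ 2 · 0.01710 = 0.03420 ≈ 0.0342.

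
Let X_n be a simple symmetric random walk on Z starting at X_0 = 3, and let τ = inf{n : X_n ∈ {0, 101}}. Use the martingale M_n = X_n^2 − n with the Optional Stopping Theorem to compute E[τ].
E[τ] = 294

M_n = X_n^2 − n is a martingale (since E[X_{n+1}^2 | F_n] = X_n^2 + 1). By OST (τ has finite mean in a bounded region), E[M_τ] = E[M_0] = X_0^2 − 0 = 3^2 = 9. Also E[M_τ] = E[X_τ^2] − E[τ]. The walk exits at 0 or 101, with P(hit 101 first) = 3/101, so E[X_τ^2] = 101^2 · 3/101 + 0 = 303. Thus E[τ] = E[X_τ^2] − E[M_τ] = 303 − 9 = 294 = 3(101 − 3) = 294.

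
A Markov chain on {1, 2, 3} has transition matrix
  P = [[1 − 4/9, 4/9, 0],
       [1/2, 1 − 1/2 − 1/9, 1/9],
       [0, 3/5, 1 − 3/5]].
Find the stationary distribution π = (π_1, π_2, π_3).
π = (243/499, 216/499, 40/499)

This is a birth-death chain on three states, which satisfies detailed balance: π_1 · P_{12} = π_2 · P_{21} and π_2 · P_{23} = π_3 · P_{32}.
From π_1 · 4/9 = π_2 · 1/2: π_2/π_1 = (4/9)/(1/2) = 8/9.
From π_2 · 1/9 = π_3 · 3/5: π_3/π_2 = (1/9)/(3/5) = 5/27.
Take π_1 proportional to 1; then unnormalized π = (1, 8/9, 40/243). Normalize by dividing by the sum 499/243:
  π = (243/499, 216/499, 40/499).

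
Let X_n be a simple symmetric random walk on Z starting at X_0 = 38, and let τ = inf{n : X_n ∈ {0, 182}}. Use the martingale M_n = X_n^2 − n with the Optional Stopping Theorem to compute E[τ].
E[τ] = 5472

M_n = X_n^2 − n is a martingale (since E[X_{n+1}^2 | F_n] = X_n^2 + 1). By OST (τ has finite mean in a bounded region), E[M_τ] = E[M_0] = X_0^2 − 0 = 38^2 = 1444. Also E[M_τ] = E[X_τ^2] − E[τ]. The walk exits at 0 or 182, with P(hit 182 first) = 38/182, so E[X_τ^2] = 182^2 · 38/182 + 0 = 6916. Thus E[τ] = E[X_τ^2] − E[M_τ] = 6916 − 1444 = 5472 = 38(182 − 38) = 5472.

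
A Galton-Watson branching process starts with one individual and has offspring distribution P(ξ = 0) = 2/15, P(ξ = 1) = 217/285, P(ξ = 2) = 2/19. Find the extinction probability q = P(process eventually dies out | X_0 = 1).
q = 1

Mean offspring μ = 0·2/15 + 1·217/285 + 2·2/19 = 277/285 ≤ 1. For μ ≤ 1 with offspring not concentrated at 1, the Galton-Watson process goes extinct almost surely, so q = 1.
(Algebraic check: The pgf is f(s) = 2/15 + 217/285·s + 2/19·s². The extinction probability q is the smallest fixed point of f in [0, 1]. Setting s = f(s):
  2/19·s² + (217/285 − 1)·s + 2/15 = 0
  2/19·s² − (2/15 + 2/19)·s + 2/15 = 0
which factors as (s − 1)·(2/19·s − 2/15) = 0, giving roots s = 1 and s = (2/15)/(2/19) = 19/15. Since 19/15 ≥ 1, the smallest root in [0, 1] is s = 1.)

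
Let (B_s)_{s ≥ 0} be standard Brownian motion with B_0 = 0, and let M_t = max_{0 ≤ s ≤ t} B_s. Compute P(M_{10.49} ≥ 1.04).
P(M_{10.49} ≥ 1.04) = 2·P(B_{10.49} ≥ 1.04) = 2(1 − Φ(1.04/√10.49)) ≈ 0.7481

By the reflection principle for Brownian motion, P(M_t ≥ a) = 2 · P(B_t ≥ a) for a ≥ 0. Since B_t ~ N(0, t), P(B_t ≥ 1.04) = 1 − Φ(1.04/√t) = 1 − Φ(1.04/√10.49) = 1 − Φ(0.3211). So
  P(M_{10.49} ≥ 1.04) = 2(1 − Φ(0.3211)) ≈ 0.7481.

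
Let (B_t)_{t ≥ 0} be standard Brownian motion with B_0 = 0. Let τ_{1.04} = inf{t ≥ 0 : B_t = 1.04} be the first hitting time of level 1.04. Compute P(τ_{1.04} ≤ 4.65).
P(τ_{1.04} ≤ 4.65) = 2(1 − Φ(1.04/√4.65)) = 2(1 − Φ(0.4823)) ≈ 0.6296

By the reflection principle for standard BM, P(τ_b ≤ t) = 2 · P(B_t ≥ b). Since B_t ~ N(0, t), P(B_t ≥ 1.04) = 1 − Φ(1.04/√t) = 1 − Φ(1.04/√4.65) = 1 − Φ(0.4823) ≈ 0.31480. Doubling: P(τ_{1.04} ≤ 4.65) ≈ 2 · 0.31480 = 0.62960 ≈ 0.6296.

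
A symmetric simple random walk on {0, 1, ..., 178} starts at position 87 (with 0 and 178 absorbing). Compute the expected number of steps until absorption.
E[τ | X_0 = 87] = 7917

Let v_k = E[τ | X_0 = k]. Boundary: v_0 = v_178 = 0. Recurrence: v_k = 1 + (v_{k-1} + v_{k+1})/2 for 1 ≤ k ≤ 177. The particular solution to v_k − (v_{k-1} + v_{k+1})/2 = 1 is v_k = −k^2. Adding homogeneous solution A + B k and matching boundaries gives v_k = k (178 − k). Substituting k = 87: v_87 = 87 · 91 = 7917.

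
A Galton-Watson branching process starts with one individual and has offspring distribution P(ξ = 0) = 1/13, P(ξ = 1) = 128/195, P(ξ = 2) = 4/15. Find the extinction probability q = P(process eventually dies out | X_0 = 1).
q = 15/52

The pgf is f(s) = 1/13 + 128/195·s + 4/15·s². The extinction probability q is the smallest fixed point of f in [0, 1]. Setting s = f(s):
  4/15·s² + (128/195 − 1)·s + 1/13 = 0
  4/15·s² − (1/13 + 4/15)·s + 1/13 = 0
which factors as (s − 1)·(4/15·s − 1/13) = 0, giving roots s = 1 and s = (1/13)/(4/15) = 15/52.
Mean offspring μ = 128/195 + 2·4/15 = 232/195 > 1 (supercritical), so q < 1. The extinction probability is the smaller root: q = (1/13)/(4/15) = 15/52.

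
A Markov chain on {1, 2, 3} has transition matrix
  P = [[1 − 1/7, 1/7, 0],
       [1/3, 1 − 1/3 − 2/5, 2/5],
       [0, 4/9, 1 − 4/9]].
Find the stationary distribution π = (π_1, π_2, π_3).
π = (70/127, 30/127, 27/127)

This is a birth-death chain on three states, which satisfies detailed balance: π_1 · P_{12} = π_2 · P_{21} and π_2 · P_{23} = π_3 · P_{32}.
From π_1 · 1/7 = π_2 · 1/3: π_2/π_1 = (1/7)/(1/3) = 3/7.
From π_2 · 2/5 = π_3 · 4/9: π_3/π_2 = (2/5)/(4/9) = 9/10.
Take π_1 proportional to 1; then unnormalized π = (1, 3/7, 27/70). Normalize by dividing by the sum 127/70:
  π = (70/127, 30/127, 27/127).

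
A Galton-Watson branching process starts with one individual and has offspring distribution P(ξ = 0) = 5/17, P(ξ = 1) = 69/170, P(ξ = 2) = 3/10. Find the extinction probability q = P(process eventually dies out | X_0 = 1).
q = 50/51

The pgf is f(s) = 5/17 + 69/170·s + 3/10·s². The extinction probability q is the smallest fixed point of f in [0, 1]. Setting s = f(s):
  3/10·s² + (69/170 − 1)·s + 5/17 = 0
  3/10·s² − (5/17 + 3/10)·s + 5/17 = 0
which factors as (s − 1)·(3/10·s − 5/17) = 0, giving roots s = 1 and s = (5/17)/(3/10) = 50/51.
Mean offspring μ = 69/170 + 2·3/10 = 171/170 > 1 (supercritical), so q < 1. The extinction probability is the smaller root: q = (5/17)/(3/10) = 50/51.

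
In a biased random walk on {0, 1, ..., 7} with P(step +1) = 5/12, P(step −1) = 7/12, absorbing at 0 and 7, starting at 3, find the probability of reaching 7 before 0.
P(hit 7 before 0) = (1 − (7/5)^3) / (1 − (7/5)^7) = 68125/372709

Let u_k denote P(reach 7 before 0 | start at k). Boundary: u_0 = 0, u_7 = 1. Recurrence: u_k = 5/12·u_{k+1} + 7/12·u_{k-1} for 1 ≤ k ≤ 6. Try u_k = A + B·r^k with r = q/p = (7/12)/(5/12) = 7/5. Substitution satisfies the recurrence; boundary conditions give:
  u_k = (1 − r^k) / (1 − r^N) = (1 − (7/5)^3) / (1 − (7/5)^7) = 68125/372709.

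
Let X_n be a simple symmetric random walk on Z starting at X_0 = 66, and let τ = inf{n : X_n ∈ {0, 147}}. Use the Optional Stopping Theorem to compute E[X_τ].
E[X_τ] = 66

X_n is a martingale and τ is a bounded-mean stopping time (indeed τ is finite a.s. with bounded expectation since the walk is in a bounded region). By the OST, E[X_τ] = E[X_0] = 66. Equivalently: E[X_τ] = 147 · P(hit 147 first) + 0 · P(hit 0 first) = 147 · (66/147) = 66.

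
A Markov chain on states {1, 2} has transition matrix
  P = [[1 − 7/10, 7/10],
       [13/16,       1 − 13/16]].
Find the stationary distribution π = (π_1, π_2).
π_1 = 65/121, π_2 = 56/121

Solve πP = π with π_1 + π_2 = 1. From πP = π: π_1 · (1 − 7/10) + π_2 · 13/16 = π_1 ⇒ π_2 · 13/16 = π_1 · 7/10 ⇒ π_2/π_1 = (7/10)/(13/16) = 56/65. Together with π_1 + π_2 = 1:
  π_1 = (13/16)/(7/10 + 13/16) = (13/16)/(121/80) = 65/121,
  π_2 = (7/10)/(7/10 + 13/16) = (7/10)/(121/80) = 56/121.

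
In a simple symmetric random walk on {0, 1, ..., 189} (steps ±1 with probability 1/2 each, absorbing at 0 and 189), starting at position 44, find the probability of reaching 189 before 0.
P(hit 189 before 0) = 44/189

Let u_k = P(hit 189 before 0 | start at k). Then u_0 = 0, u_189 = 1, and u_k = u_{k-1}/2 + u_{k+1}/2 for 1 ≤ k ≤ 188. This harmonic recurrence is solved by u_k = k/189, giving u_44 = 44/189.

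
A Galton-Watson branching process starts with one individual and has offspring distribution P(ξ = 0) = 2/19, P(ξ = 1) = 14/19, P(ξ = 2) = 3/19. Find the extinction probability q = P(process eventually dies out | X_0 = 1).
q = 2/3

The pgf is f(s) = 2/19 + 14/19·s + 3/19·s². The extinction probability q is the smallest fixed point of f in [0, 1]. Setting s = f(s):
  3/19·s² + (14/19 − 1)·s + 2/19 = 0
  3/19·s² − (2/19 + 3/19)·s + 2/19 = 0
which factors as (s − 1)·(3/19·s − 2/19) = 0, giving roots s = 1 and s = (2/19)/(3/19) = 2/3.
Mean offspring μ = 14/19 + 2·3/19 = 20/19 > 1 (supercritical), so q < 1. The extinction probability is the smaller root: q = (2/19)/(3/19) = 2/3.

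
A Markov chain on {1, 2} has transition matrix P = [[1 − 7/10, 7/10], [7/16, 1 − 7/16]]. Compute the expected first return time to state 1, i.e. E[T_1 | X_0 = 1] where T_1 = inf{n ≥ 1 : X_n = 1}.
E[T_1 | X_0 = 1] = 1/π_1 = 13/5

For an irreducible recurrent Markov chain with stationary distribution π, E[T_i | X_0 = i] = 1/π_i (Kac's formula). Here π_1 = (7/16)/(7/10 + 7/16) = (7/16)/(91/80) = 5/13, so E[T_1 | X_0 = 1] = 1/π_1 = (7/10 + 7/16)/(7/16) = (91/80)/(7/16) = 13/5.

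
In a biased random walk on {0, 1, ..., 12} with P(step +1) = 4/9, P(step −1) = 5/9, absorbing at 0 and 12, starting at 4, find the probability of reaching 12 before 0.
P(hit 12 before 0) = (1 − (5/4)^4) / (1 − (5/4)^12) = 65536/616161

Let u_k denote P(reach 12 before 0 | start at k). Boundary: u_0 = 0, u_12 = 1. Recurrence: u_k = 4/9·u_{k+1} + 5/9·u_{k-1} for 1 ≤ k ≤ 11. Try u_k = A + B·r^k with r = q/p = (5/9)/(4/9) = 5/4. Substitution satisfies the recurrence; boundary conditions give:
  u_k = (1 − r^k) / (1 − r^N) = (1 − (5/4)^4) / (1 − (5/4)^12) = 65536/616161.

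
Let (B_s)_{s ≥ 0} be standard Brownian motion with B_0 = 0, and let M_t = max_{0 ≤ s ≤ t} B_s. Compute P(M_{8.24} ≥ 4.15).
P(M_{8.24} ≥ 4.15) = 2·P(B_{8.24} ≥ 4.15) = 2(1 − Φ(4.15/√8.24)) ≈ 0.1483

By the reflection principle for Brownian motion, P(M_t ≥ a) = 2 · P(B_t ≥ a) for a ≥ 0. Since B_t ~ N(0, t), P(B_t ≥ 4.15) = 1 − Φ(4.15/√t) = 1 − Φ(4.15/√8.24) = 1 − Φ(1.4457). So
  P(M_{8.24} ≥ 4.15) = 2(1 − Φ(1.4457)) ≈ 0.1483.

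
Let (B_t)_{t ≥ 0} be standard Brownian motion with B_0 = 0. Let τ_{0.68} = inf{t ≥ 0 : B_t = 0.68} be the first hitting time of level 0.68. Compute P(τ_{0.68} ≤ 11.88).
P(τ_{0.68} ≤ 11.88) = 2(1 − Φ(0.68/√11.88)) = 2(1 − Φ(0.1973)) ≈ 0.8436

By the reflection principle for standard BM, P(τ_b ≤ t) = 2 · P(B_t ≥ b). Since B_t ~ N(0, t), P(B_t ≥ 0.68) = 1 − Φ(0.68/√t) = 1 − Φ(0.68/√11.88) = 1 − Φ(0.1973) ≈ 0.42180. Doubling: P(τ_{0.68} ≤ 11.88) ≈ 2 · 0.42180 = 0.84360 ≈ 0.8436.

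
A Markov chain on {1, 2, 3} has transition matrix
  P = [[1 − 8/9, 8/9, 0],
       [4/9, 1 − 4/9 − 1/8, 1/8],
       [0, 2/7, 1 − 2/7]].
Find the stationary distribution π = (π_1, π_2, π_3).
π = (8/31, 16/31, 7/31)

This is a birth-death chain on three states, which satisfies detailed balance: π_1 · P_{12} = π_2 · P_{21} and π_2 · P_{23} = π_3 · P_{32}.
From π_1 · 8/9 = π_2 · 4/9: π_2/π_1 = (8/9)/(4/9) = 2.
From π_2 · 1/8 = π_3 · 2/7: π_3/π_2 = (1/8)/(2/7) = 7/16.
Take π_1 proportional to 1; then unnormalized π = (1, 2, 7/8). Normalize by dividing by the sum 31/8:
  π = (8/31, 16/31, 7/31).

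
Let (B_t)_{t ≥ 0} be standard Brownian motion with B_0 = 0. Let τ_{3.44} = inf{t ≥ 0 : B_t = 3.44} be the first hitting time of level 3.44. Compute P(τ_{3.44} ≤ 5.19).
P(τ_{3.44} ≤ 5.19) = 2(1 − Φ(3.44/√5.19)) = 2(1 − Φ(1.5100)) ≈ 0.1310

By the reflection principle for standard BM, P(τ_b ≤ t) = 2 · P(B_t ≥ b). Since B_t ~ N(0, t), P(B_t ≥ 3.44) = 1 − Φ(3.44/√t) = 1 − Φ(3.44/√5.19) = 1 − Φ(1.5100) ≈ 0.06552. Doubling: P(τ_{3.44} ≤ 5.19) ≈ 2 · 0.06552 = 0.13104 ≈ 0.1310.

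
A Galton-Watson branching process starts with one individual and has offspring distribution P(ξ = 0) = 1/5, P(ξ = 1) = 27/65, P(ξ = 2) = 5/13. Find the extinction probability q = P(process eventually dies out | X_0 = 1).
q = 13/25

The pgf is f(s) = 1/5 + 27/65·s + 5/13·s². The extinction probability q is the smallest fixed point of f in [0, 1]. Setting s = f(s):
  5/13·s² + (27/65 − 1)·s + 1/5 = 0
  5/13·s² − (1/5 + 5/13)·s + 1/5 = 0
which factors as (s − 1)·(5/13·s − 1/5) = 0, giving roots s = 1 and s = (1/5)/(5/13) = 13/25.
Mean offspring μ = 27/65 + 2·5/13 = 77/65 > 1 (supercritical), so q < 1. The extinction probability is the smaller root: q = (1/5)/(5/13) = 13/25.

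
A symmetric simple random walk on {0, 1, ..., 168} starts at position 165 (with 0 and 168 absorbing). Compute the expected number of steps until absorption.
E[τ | X_0 = 165] = 495

Let v_k = E[τ | X_0 = k]. Boundary: v_0 = v_168 = 0. Recurrence: v_k = 1 + (v_{k-1} + v_{k+1})/2 for 1 ≤ k ≤ 167. The particular solution to v_k − (v_{k-1} + v_{k+1})/2 = 1 is v_k = −k^2. Adding homogeneous solution A + B k and matching boundaries gives v_k = k (168 − k). Substituting k = 165: v_165 = 165 · 3 = 495.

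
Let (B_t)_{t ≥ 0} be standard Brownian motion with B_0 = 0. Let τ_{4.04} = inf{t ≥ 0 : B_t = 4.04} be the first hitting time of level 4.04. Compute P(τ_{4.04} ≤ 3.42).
P(τ_{4.04} ≤ 3.42) = 2(1 − Φ(4.04/√3.42)) = 2(1 − Φ(2.1846)) ≈ 0.0289

By the reflection principle for standard BM, P(τ_b ≤ t) = 2 · P(B_t ≥ b). Since B_t ~ N(0, t), P(B_t ≥ 4.04) = 1 − Φ(4.04/√t) = 1 − Φ(4.04/√3.42) = 1 − Φ(2.1846) ≈ 0.01446. Doubling: P(τ_{4.04} ≤ 3.42) ≈ 2 · 0.01446 = 0.02892 ≈ 0.0289.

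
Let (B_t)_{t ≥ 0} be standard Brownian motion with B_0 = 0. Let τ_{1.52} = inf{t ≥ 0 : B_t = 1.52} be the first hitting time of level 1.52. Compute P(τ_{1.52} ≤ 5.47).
P(τ_{1.52} ≤ 5.47) = 2(1 − Φ(1.52/√5.47)) = 2(1 − Φ(0.6499)) ≈ 0.5158

By the reflection principle for standard BM, P(τ_b ≤ t) = 2 · P(B_t ≥ b). Since B_t ~ N(0, t), P(B_t ≥ 1.52) = 1 − Φ(1.52/√t) = 1 − Φ(1.52/√5.47) = 1 − Φ(0.6499) ≈ 0.25788. Doubling: P(τ_{1.52} ≤ 5.47) ≈ 2 · 0.25788 = 0.51576 ≈ 0.5158.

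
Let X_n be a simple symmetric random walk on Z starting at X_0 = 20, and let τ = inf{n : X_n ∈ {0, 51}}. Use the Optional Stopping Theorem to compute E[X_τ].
E[X_τ] = 20

X_n is a martingale and τ is a bounded-mean stopping time (indeed τ is finite a.s. with bounded expectation since the walk is in a bounded region). By the OST, E[X_τ] = E[X_0] = 20. Equivalently: E[X_τ] = 51 · P(hit 51 first) + 0 · P(hit 0 first) = 51 · (20/51) = 20.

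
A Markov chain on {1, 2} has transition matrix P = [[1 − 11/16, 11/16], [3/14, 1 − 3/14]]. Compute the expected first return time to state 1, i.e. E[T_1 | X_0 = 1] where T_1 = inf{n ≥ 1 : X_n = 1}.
E[T_1 | X_0 = 1] = 1/π_1 = 101/24

For an irreducible recurrent Markov chain with stationary distribution π, E[T_i | X_0 = i] = 1/π_i (Kac's formula). Here π_1 = (3/14)/(11/16 + 3/14) = (3/14)/(101/112) = 24/101, so E[T_1 | X_0 = 1] = 1/π_1 = (11/16 + 3/14)/(3/14) = (101/112)/(3/14) = 101/24.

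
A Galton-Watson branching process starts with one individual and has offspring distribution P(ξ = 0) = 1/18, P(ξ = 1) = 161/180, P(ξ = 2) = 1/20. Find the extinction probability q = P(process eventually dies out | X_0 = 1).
q = 1

Mean offspring μ = 0·1/18 + 1·161/180 + 2·1/20 = 179/180 ≤ 1. For μ ≤ 1 with offspring not concentrated at 1, the Galton-Watson process goes extinct almost surely, so q = 1.
(Algebraic check: The pgf is f(s) = 1/18 + 161/180·s + 1/20·s². The extinction probability q is the smallest fixed point of f in [0, 1]. Setting s = f(s):
  1/20·s² + (161/180 − 1)·s + 1/18 = 0
  1/20·s² − (1/18 + 1/20)·s + 1/18 = 0
which factors as (s − 1)·(1/20·s − 1/18) = 0, giving roots s = 1 and s = (1/18)/(1/20) = 10/9. Since 10/9 ≥ 1, the smallest root in [0, 1] is s = 1.)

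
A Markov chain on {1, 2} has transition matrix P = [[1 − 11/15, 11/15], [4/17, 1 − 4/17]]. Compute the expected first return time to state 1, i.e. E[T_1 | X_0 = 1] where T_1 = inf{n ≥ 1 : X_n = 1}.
E[T_1 | X_0 = 1] = 1/π_1 = 247/60

For an irreducible recurrent Markov chain with stationary distribution π, E[T_i | X_0 = i] = 1/π_i (Kac's formula). Here π_1 = (4/17)/(11/15 + 4/17) = (4/17)/(247/255) = 60/247, so E[T_1 | X_0 = 1] = 1/π_1 = (11/15 + 4/17)/(4/17) = (247/255)/(4/17) = 247/60.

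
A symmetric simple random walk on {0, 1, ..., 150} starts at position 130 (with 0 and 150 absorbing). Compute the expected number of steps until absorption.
E[τ | X_0 = 130] = 2600

Let v_k = E[τ | X_0 = k]. Boundary: v_0 = v_150 = 0. Recurrence: v_k = 1 + (v_{k-1} + v_{k+1})/2 for 1 ≤ k ≤ 149. The particular solution to v_k − (v_{k-1} + v_{k+1})/2 = 1 is v_k = −k^2. Adding homogeneous solution A + B k and matching boundaries gives v_k = k (150 − k). Substituting k = 130: v_130 = 130 · 20 = 2600.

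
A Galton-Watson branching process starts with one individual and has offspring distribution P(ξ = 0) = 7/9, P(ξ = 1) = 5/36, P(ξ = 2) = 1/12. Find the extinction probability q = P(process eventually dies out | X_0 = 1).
q = 1

Mean offspring μ = 0·7/9 + 1·5/36 + 2·1/12 = 11/36 ≤ 1. For μ ≤ 1 with offspring not concentrated at 1, the Galton-Watson process goes extinct almost surely, so q = 1.
(Algebraic check: The pgf is f(s) = 7/9 + 5/36·s + 1/12·s². The extinction probability q is the smallest fixed point of f in [0, 1]. Setting s = f(s):
  1/12·s² + (5/36 − 1)·s + 7/9 = 0
  1/12·s² − (7/9 + 1/12)·s + 7/9 = 0
which factors as (s − 1)·(1/12·s − 7/9) = 0, giving roots s = 1 and s = (7/9)/(1/12) = 28/3. Since 28/3 ≥ 1, the smallest root in [0, 1] is s = 1.)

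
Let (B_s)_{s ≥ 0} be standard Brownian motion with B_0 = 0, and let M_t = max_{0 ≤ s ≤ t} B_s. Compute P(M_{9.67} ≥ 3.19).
P(M_{9.67} ≥ 3.19) = 2·P(B_{9.67} ≥ 3.19) = 2(1 − Φ(3.19/√9.67)) ≈ 0.3050

By the reflection principle for Brownian motion, P(M_t ≥ a) = 2 · P(B_t ≥ a) for a ≥ 0. Since B_t ~ N(0, t), P(B_t ≥ 3.19) = 1 − Φ(3.19/√t) = 1 − Φ(3.19/√9.67) = 1 − Φ(1.0258). So
  P(M_{9.67} ≥ 3.19) = 2(1 − Φ(1.0258)) ≈ 0.3050.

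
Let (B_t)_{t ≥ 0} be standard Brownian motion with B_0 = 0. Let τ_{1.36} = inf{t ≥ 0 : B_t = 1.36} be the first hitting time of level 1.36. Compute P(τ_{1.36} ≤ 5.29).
P(τ_{1.36} ≤ 5.29) = 2(1 − Φ(1.36/√5.29)) = 2(1 − Φ(0.5913)) ≈ 0.5543

By the reflection principle for standard BM, P(τ_b ≤ t) = 2 · P(B_t ≥ b). Since B_t ~ N(0, t), P(B_t ≥ 1.36) = 1 − Φ(1.36/√t) = 1 − Φ(1.36/√5.29) = 1 − Φ(0.5913) ≈ 0.27716. Doubling: P(τ_{1.36} ≤ 5.29) ≈ 2 · 0.27716 = 0.55432 ≈ 0.5543.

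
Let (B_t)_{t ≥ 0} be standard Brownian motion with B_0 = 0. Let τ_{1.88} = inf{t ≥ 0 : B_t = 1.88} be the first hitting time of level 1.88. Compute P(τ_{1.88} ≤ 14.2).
P(τ_{1.88} ≤ 14.2) = 2(1 − Φ(1.88/√14.2)) = 2(1 − Φ(0.4989)) ≈ 0.6178

By the reflection principle for standard BM, P(τ_b ≤ t) = 2 · P(B_t ≥ b). Since B_t ~ N(0, t), P(B_t ≥ 1.88) = 1 − Φ(1.88/√t) = 1 − Φ(1.88/√14.2) = 1 − Φ(0.4989) ≈ 0.30892. Doubling: P(τ_{1.88} ≤ 14.2) ≈ 2 · 0.30892 = 0.61784 ≈ 0.6178.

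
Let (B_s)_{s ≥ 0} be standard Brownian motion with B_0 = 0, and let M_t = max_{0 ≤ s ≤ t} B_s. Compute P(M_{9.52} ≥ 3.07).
P(M_{9.52} ≥ 3.07) = 2·P(B_{9.52} ≥ 3.07) = 2(1 − Φ(3.07/√9.52)) ≈ 0.3197

By the reflection principle for Brownian motion, P(M_t ≥ a) = 2 · P(B_t ≥ a) for a ≥ 0. Since B_t ~ N(0, t), P(B_t ≥ 3.07) = 1 − Φ(3.07/√t) = 1 − Φ(3.07/√9.52) = 1 − Φ(0.9950). So
  P(M_{9.52} ≥ 3.07) = 2(1 − Φ(0.9950)) ≈ 0.3197.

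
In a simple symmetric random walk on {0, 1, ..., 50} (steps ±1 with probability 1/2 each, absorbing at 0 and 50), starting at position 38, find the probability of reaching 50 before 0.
P(hit 50 before 0) = 38/50 = 19/25

Let u_k = P(hit 50 before 0 | start at k). Then u_0 = 0, u_50 = 1, and u_k = u_{k-1}/2 + u_{k+1}/2 for 1 ≤ k ≤ 49. This harmonic recurrence is solved by u_k = k/50, giving u_38 = 38/50 = 19/25.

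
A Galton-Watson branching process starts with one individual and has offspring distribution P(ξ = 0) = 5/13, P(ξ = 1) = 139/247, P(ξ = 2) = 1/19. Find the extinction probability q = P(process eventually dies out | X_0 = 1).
q = 1

Mean offspring μ = 0·5/13 + 1·139/247 + 2·1/19 = 165/247 ≤ 1. For μ ≤ 1 with offspring not concentrated at 1, the Galton-Watson process goes extinct almost surely, so q = 1.
(Algebraic check: The pgf is f(s) = 5/13 + 139/247·s + 1/19·s². The extinction probability q is the smallest fixed point of f in [0, 1]. Setting s = f(s):
  1/19·s² + (139/247 − 1)·s + 5/13 = 0
  1/19·s² − (5/13 + 1/19)·s + 5/13 = 0
which factors as (s − 1)·(1/19·s − 5/13) = 0, giving roots s = 1 and s = (5/13)/(1/19) = 95/13. Since 95/13 ≥ 1, the smallest root in [0, 1] is s = 1.)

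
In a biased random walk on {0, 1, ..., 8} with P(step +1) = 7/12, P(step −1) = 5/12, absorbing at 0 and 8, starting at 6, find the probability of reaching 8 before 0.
P(hit 8 before 0) = (1 − (5/7)^6) / (1 − (5/7)^8) = 208299/223924

Let u_k denote P(reach 8 before 0 | start at k). Boundary: u_0 = 0, u_8 = 1. Recurrence: u_k = 7/12·u_{k+1} + 5/12·u_{k-1} for 1 ≤ k ≤ 7. Try u_k = A + B·r^k with r = q/p = (5/12)/(7/12) = 5/7. Substitution satisfies the recurrence; boundary conditions give:
  u_k = (1 − r^k) / (1 − r^N) = (1 − (5/7)^6) / (1 − (5/7)^8) = 208299/223924.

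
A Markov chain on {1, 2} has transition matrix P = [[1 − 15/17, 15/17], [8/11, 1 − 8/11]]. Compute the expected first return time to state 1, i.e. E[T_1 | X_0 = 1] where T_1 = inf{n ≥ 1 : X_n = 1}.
E[T_1 | X_0 = 1] = 1/π_1 = 301/136

For an irreducible recurrent Markov chain with stationary distribution π, E[T_i | X_0 = i] = 1/π_i (Kac's formula). Here π_1 = (8/11)/(15/17 + 8/11) = (8/11)/(301/187) = 136/301, so E[T_1 | X_0 = 1] = 1/π_1 = (15/17 + 8/11)/(8/11) = (301/187)/(8/11) = 301/136.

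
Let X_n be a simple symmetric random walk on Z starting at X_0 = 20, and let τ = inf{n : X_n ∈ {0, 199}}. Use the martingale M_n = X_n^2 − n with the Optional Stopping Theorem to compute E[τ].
E[τ] = 3580

M_n = X_n^2 − n is a martingale (since E[X_{n+1}^2 | F_n] = X_n^2 + 1). By OST (τ has finite mean in a bounded region), E[M_τ] = E[M_0] = X_0^2 − 0 = 20^2 = 400. Also E[M_τ] = E[X_τ^2] − E[τ]. The walk exits at 0 or 199, with P(hit 199 first) = 20/199, so E[X_τ^2] = 199^2 · 20/199 + 0 = 3980. Thus E[τ] = E[X_τ^2] − E[M_τ] = 3980 − 400 = 3580 = 20(199 − 20) = 3580.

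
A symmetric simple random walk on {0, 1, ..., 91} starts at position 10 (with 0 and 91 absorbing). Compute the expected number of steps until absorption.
E[τ | X_0 = 10] = 810

Let v_k = E[τ | X_0 = k]. Boundary: v_0 = v_91 = 0. Recurrence: v_k = 1 + (v_{k-1} + v_{k+1})/2 for 1 ≤ k ≤ 90. The particular solution to v_k − (v_{k-1} + v_{k+1})/2 = 1 is v_k = −k^2. Adding homogeneous solution A + B k and matching boundaries gives v_k = k (91 − k). Substituting k = 10: v_10 = 10 · 81 = 810.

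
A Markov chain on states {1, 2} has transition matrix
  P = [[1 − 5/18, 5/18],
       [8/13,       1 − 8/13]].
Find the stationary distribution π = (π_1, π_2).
π_1 = 144/209, π_2 = 65/209

Solve πP = π with π_1 + π_2 = 1. From πP = π: π_1 · (1 − 5/18) + π_2 · 8/13 = π_1 ⇒ π_2 · 8/13 = π_1 · 5/18 ⇒ π_2/π_1 = (5/18)/(8/13) = 65/144. Together with π_1 + π_2 = 1:
  π_1 = (8/13)/(5/18 + 8/13) = (8/13)/(209/234) = 144/209,
  π_2 = (5/18)/(5/18 + 8/13) = (5/18)/(209/234) = 65/209.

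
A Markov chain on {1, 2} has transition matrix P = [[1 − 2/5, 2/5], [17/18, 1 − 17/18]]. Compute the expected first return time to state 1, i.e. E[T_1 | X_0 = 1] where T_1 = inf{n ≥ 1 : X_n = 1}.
E[T_1 | X_0 = 1] = 1/π_1 = 121/85

For an irreducible recurrent Markov chain with stationary distribution π, E[T_i | X_0 = i] = 1/π_i (Kac's formula). Here π_1 = (17/18)/(2/5 + 17/18) = (17/18)/(121/90) = 85/121, so E[T_1 | X_0 = 1] = 1/π_1 = (2/5 + 17/18)/(17/18) = (121/90)/(17/18) = 121/85.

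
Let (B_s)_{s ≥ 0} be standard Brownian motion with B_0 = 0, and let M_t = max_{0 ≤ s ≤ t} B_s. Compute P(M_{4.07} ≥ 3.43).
P(M_{4.07} ≥ 3.43) = 2·P(B_{4.07} ≥ 3.43) = 2(1 − Φ(3.43/√4.07)) ≈ 0.0891

By the reflection principle for Brownian motion, P(M_t ≥ a) = 2 · P(B_t ≥ a) for a ≥ 0. Since B_t ~ N(0, t), P(B_t ≥ 3.43) = 1 − Φ(3.43/√t) = 1 − Φ(3.43/√4.07) = 1 − Φ(1.7002). So
  P(M_{4.07} ≥ 3.43) = 2(1 − Φ(1.7002)) ≈ 0.0891.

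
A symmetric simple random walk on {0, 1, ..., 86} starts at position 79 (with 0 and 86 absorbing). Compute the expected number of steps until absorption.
E[τ | X_0 = 79] = 553

Let v_k = E[τ | X_0 = k]. Boundary: v_0 = v_86 = 0. Recurrence: v_k = 1 + (v_{k-1} + v_{k+1})/2 for 1 ≤ k ≤ 85. The particular solution to v_k − (v_{k-1} + v_{k+1})/2 = 1 is v_k = −k^2. Adding homogeneous solution A + B k and matching boundaries gives v_k = k (86 − k). Substituting k = 79: v_79 = 79 · 7 = 553.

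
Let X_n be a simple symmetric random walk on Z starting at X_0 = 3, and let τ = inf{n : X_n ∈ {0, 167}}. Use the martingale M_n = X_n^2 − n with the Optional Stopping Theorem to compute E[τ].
E[τ] = 492

M_n = X_n^2 − n is a martingale (since E[X_{n+1}^2 | F_n] = X_n^2 + 1). By OST (τ has finite mean in a bounded region), E[M_τ] = E[M_0] = X_0^2 − 0 = 3^2 = 9. Also E[M_τ] = E[X_τ^2] − E[τ]. The walk exits at 0 or 167, with P(hit 167 first) = 3/167, so E[X_τ^2] = 167^2 · 3/167 + 0 = 501. Thus E[τ] = E[X_τ^2] − E[M_τ] = 501 − 9 = 492 = 3(167 − 3) = 492.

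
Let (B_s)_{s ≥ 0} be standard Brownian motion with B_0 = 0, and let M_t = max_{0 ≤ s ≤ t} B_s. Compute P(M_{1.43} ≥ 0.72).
P(M_{1.43} ≥ 0.72) = 2·P(B_{1.43} ≥ 0.72) = 2(1 − Φ(0.72/√1.43)) ≈ 0.5471

By the reflection principle for Brownian motion, P(M_t ≥ a) = 2 · P(B_t ≥ a) for a ≥ 0. Since B_t ~ N(0, t), P(B_t ≥ 0.72) = 1 − Φ(0.72/√t) = 1 − Φ(0.72/√1.43) = 1 − Φ(0.6021). So
  P(M_{1.43} ≥ 0.72) = 2(1 − Φ(0.6021)) ≈ 0.5471.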